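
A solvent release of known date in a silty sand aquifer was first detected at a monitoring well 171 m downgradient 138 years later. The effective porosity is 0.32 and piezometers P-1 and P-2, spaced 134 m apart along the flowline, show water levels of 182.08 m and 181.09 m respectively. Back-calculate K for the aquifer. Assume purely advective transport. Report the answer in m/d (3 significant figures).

0.147 m/d

Hydraulic gradient i = (182.08 − 181.09) / 134 = 0.99 / 134 = 0.007388
t = 138 years = 50370 d
v = L / t = 171 / 50370 = 0.003395 m/d
K = v · n / i = 0.003395 × 0.32 / 0.007388 = 0.147 m/d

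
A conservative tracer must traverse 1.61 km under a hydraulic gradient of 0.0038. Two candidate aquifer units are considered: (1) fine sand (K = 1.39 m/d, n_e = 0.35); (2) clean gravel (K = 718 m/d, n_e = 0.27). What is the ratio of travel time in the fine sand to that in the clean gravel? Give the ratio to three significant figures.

Unit 1 (fine sand): v = 1.39×0.0038/0.35 = 0.01509 m/d, t = 1610/0.01509 = 106700 d
Unit 2 (clean gravel): v = 718×0.0038/0.27 = 10.11 m/d, t = 1610/10.11 = 159.3 d
t(fine sand) / t(clean gravel) = 106700/159.3 = 670

670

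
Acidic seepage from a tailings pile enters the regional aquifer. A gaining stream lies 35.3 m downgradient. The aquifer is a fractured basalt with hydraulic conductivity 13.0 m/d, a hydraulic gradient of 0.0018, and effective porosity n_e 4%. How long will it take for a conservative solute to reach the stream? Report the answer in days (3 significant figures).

60.3 days

q = Ki = 13.0 × 0.0018 = 0.02340 m/d
Seepage velocity v = q / n = 0.02340 / 0.04 = 0.5850 m/d
t = L / v = 35.3 / 0.5850 = 60.34 d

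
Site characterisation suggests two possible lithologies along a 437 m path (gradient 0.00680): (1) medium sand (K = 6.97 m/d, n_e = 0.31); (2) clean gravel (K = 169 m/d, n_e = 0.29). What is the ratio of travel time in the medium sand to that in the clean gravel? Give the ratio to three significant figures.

Unit 1 (medium sand): v = 6.97×0.0068/0.31 = 0.1529 m/d, t = 437/0.1529 = 2858 d
Unit 2 (clean gravel): v = 169×0.0068/0.29 = 3.963 m/d, t = 437/3.963 = 110.3 d
t(medium sand) / t(clean gravel) = 2858/110.3 = 25.9

25.9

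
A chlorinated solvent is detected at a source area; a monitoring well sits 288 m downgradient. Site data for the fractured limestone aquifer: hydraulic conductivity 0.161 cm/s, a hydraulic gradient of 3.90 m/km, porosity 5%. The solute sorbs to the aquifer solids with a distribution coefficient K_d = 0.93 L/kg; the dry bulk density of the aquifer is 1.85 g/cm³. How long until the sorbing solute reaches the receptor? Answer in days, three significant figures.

940 days

K = 0.161 cm/s × 864 = 139.1 m/d
Darcy flux q = K·i = 139.1 × 0.0039 = 0.5425 m/d
v = Ki/n = 139.1·0.0039/0.05 = 10.85 m/d
Retardation R = 1 + ρ_b·K_d/n = 1 + 1.85×0.93/0.05 = 35.41
Contaminant velocity v_c = v/R = 10.85/35.41 = 0.3064 m/d
t = L/v_c = 288/0.3064 = 939.9 d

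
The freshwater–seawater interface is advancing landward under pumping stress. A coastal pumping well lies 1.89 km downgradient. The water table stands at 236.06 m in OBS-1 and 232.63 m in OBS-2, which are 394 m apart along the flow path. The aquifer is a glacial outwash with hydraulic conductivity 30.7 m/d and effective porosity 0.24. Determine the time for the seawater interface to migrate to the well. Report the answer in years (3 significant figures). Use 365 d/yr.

Hydraulic gradient i = (236.06 − 232.63) / 394 = 3.43 / 394 = 0.008706
Darcy flux q = K·i = 30.7 × 0.008706 = 0.2673 m/d
v = Ki/n = 30.7·0.008706/0.24 = 1.114 m/d
L = 1.89 km = 1890 m
t = L / v = 1890 / 1.114 = 1697 d
   = 1697 / 365 = 4.65 yr

4.65 years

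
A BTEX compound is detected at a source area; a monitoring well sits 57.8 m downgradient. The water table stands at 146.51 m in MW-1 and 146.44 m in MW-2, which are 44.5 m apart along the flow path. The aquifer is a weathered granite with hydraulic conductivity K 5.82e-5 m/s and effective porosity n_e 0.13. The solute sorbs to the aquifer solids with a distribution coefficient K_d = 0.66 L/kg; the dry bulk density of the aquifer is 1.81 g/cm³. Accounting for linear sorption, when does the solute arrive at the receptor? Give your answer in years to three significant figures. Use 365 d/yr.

Hydraulic gradient i = (146.51 − 146.44) / 44.5 = 0.07 / 44.5 = 0.001573
K = 5.82e-5 m/s × 86400 s/d = 5.028 m/d
Darcy flux q = K·i = 5.028 × 0.001573 = 0.007910 m/d
Average linear velocity = 0.007910 / 0.13 = 0.06085 m/d
Retardation R = 1 + ρ_b·K_d/n = 1 + 1.81×0.66/0.13 = 10.19
Contaminant velocity v_c = v/R = 0.06085/10.19 = 0.005972 m/d
t = L/v_c = 57.8/0.005972 = 9679 d
   = 9679/365 = 26.5 yr

26.5 years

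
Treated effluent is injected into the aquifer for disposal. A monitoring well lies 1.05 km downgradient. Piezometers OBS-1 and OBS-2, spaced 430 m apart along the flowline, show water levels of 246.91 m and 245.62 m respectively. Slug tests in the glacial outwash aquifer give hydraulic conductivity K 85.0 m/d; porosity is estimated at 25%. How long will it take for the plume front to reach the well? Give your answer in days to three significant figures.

Hydraulic gradient i = (246.91 − 245.62) / 430 = 1.29 / 430 = 0.003000
Specific discharge q = 85.0 × 0.003000 = 0.2550 m/d
Average linear velocity = 0.2550 / 0.25 = 1.020 m/d
L = 1.05 km = 1050 m
t = L / v = 1050 / 1.020 = 1029 d

1030 days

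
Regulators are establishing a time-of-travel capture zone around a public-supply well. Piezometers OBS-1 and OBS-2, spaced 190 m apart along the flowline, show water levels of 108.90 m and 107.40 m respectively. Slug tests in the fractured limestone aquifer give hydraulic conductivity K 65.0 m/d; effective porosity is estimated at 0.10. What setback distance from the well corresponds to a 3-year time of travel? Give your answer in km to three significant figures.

Hydraulic gradient i = (108.90 − 107.40) / 190 = 1.50 / 190 = 0.007895
Specific discharge q = 65.0 × 0.007895 = 0.5132 m/d
v_s = q/n_e = 0.5132/0.10 = 5.132 m/d
T = 3 yr × 365 = 1095 d
L = v × T = 5.132 × 1095 = 5619 m
   = 5.62 km

5.62 km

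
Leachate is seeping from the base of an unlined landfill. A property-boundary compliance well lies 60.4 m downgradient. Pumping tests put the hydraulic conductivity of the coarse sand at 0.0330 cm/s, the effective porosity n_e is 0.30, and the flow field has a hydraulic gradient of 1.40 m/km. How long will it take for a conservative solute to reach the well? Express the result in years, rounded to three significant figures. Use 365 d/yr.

K = 0.0330 cm/s × 864 = 28.51 m/d
Specific discharge q = 28.51 × 0.0014 = 0.03992 m/d
v_s = q/n_e = 0.03992/0.30 = 0.1331 m/d
t = L / v = 60.4 / 0.1331 = 453.9 d
   = 453.9 / 365 = 1.24 yr

1.24 years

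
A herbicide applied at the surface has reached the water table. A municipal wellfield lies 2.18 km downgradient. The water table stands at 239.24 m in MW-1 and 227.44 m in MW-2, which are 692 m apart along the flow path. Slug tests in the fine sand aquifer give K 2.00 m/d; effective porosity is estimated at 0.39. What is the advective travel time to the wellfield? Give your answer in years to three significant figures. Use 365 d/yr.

Hydraulic gradient i = (239.24 − 227.44) / 692 = 11.80 / 692 = 0.01705
Specific discharge q = 2.00 × 0.01705 = 0.03410 m/d
v = Ki/n = 2.00·0.01705/0.39 = 0.08745 m/d
L = 2.18 km = 2180 m
t = L / v = 2180 / 0.08745 = 24930 d
   = 24930 / 365 = 68.3 yr

68.3 years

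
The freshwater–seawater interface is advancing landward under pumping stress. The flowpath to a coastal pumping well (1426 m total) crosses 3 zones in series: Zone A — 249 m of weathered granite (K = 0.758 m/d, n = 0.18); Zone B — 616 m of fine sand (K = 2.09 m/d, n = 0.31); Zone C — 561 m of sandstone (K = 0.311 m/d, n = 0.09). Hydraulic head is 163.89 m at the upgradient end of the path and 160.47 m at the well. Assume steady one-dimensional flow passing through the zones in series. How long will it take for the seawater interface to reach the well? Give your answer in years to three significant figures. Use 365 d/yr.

Total head drop ΔH = 163.89 − 160.47 = 3.42 m
Continuity: the same q passes through each zone, so ΔH = q·Σ(L_j/K_j) — the zones act as resistances in series.
Σ(L/K) = 249/0.758 + 616/2.09 + 561/0.311 = 328.5 + 294.7 + 1804 = 2427 d
q = ΔH / Σ(L/K) = 3.42 / 2427 = 0.001409 m/d (same in every zone)
Zone A: v = q/n = 0.001409/0.18 = 0.007828 m/d → t_A = 249/0.007828 = 31810 d
Zone B: v = q/n = 0.001409/0.31 = 0.004545 m/d → t_B = 616/0.004545 = 135500 d
Zone C: v = q/n = 0.001409/0.09 = 0.01566 m/d → t_C = 561/0.01566 = 35830 d
Total t = 31810 + 135500 + 35830 = 203200 d
   = 203200 / 365 = 557 yr

557 years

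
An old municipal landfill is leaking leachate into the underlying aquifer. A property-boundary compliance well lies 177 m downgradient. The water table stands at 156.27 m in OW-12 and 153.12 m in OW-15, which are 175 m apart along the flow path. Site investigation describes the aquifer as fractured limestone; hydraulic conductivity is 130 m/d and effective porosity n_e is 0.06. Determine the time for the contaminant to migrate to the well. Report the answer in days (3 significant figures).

4.54 days

Hydraulic gradient i = (156.27 − 153.12) / 175 = 3.15 / 175 = 0.01800
Specific discharge q = 130 × 0.01800 = 2.340 m/d
v = Ki/n = 130·0.01800/0.06 = 39.00 m/d
t = L / v = 177 / 39.00 = 4.538 d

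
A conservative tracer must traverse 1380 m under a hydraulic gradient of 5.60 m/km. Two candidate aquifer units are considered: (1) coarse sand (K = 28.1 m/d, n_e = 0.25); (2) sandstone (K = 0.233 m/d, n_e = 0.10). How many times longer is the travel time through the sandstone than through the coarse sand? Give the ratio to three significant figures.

Unit 1 (coarse sand): v = 28.1×0.0056/0.25 = 0.6294 m/d, t = 1380/0.6294 = 2192 d
Unit 2 (sandstone): v = 0.233×0.0056/0.10 = 0.01305 m/d, t = 1380/0.01305 = 105800 d
t(sandstone) / t(coarse sand) = 105800/2192 = 48.2

48.2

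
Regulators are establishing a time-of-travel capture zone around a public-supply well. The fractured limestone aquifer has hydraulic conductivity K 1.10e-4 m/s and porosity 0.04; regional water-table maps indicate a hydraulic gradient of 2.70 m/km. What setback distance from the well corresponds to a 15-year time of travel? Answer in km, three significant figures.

K = 1.10e-4 m/s × 86400 s/d = 9.504 m/d
Darcy flux q = K·i = 9.504 × 0.0027 = 0.02566 m/d
Seepage velocity v = q / n = 0.02566 / 0.04 = 0.6415 m/d
T = 15 yr × 365 = 5475 d
L = v × T = 0.6415 × 5475 = 3512 m
   = 3.51 km

3.51 km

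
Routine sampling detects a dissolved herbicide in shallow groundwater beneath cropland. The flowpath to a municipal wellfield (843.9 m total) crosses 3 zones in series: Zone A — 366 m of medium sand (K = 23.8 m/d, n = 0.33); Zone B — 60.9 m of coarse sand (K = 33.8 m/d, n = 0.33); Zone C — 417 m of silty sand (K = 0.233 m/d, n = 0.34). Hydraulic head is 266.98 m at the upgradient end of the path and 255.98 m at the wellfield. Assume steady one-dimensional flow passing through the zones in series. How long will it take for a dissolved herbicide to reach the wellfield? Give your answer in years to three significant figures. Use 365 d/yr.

Total head drop ΔH = 266.98 − 255.98 = 11.00 m
Continuity: the same q passes through each zone, so ΔH = q·Σ(L_j/K_j) — the zones act as resistances in series.
Σ(L/K) = 366/23.8 + 60.9/33.8 + 417/0.233 = 15.38 + 1.802 + 1790 = 1807 d
q = ΔH / Σ(L/K) = 11.00 / 1807 = 0.006088 m/d (same in every zone)
Zone A: v = q/n = 0.006088/0.33 = 0.01845 m/d → t_A = 366/0.01845 = 19840 d
Zone B: v = q/n = 0.006088/0.33 = 0.01845 m/d → t_B = 60.9/0.01845 = 3301 d
Zone C: v = q/n = 0.006088/0.34 = 0.01791 m/d → t_C = 417/0.01791 = 23290 d
Total t = 19840 + 3301 + 23290 = 46430 d
   = 46430 / 365 = 127 yr

127 years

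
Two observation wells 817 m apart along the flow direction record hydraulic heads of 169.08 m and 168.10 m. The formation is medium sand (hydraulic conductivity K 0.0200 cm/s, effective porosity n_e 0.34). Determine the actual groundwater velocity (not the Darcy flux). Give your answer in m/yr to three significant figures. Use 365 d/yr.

22.3 m/yr

Hydraulic gradient i = (169.08 − 168.10) / 817 = 0.98 / 817 = 0.001200
K = 0.0200 cm/s × 864 = 17.28 m/d
q = Ki = 17.28 × 0.001200 = 0.02073 m/d
Average linear velocity = 0.02073 / 0.34 = 0.06096 m/d
   = 0.06096 × 365 = 22.3 m/yr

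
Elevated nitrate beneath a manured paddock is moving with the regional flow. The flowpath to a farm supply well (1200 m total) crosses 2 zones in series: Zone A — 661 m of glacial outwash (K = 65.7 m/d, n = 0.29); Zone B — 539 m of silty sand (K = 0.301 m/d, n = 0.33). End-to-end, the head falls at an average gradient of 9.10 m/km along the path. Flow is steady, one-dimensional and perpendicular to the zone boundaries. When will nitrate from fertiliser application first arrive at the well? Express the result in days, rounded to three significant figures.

Continuity: the same q passes through each zone, so ΔH = q·Σ(L_j/K_j) — the zones act as resistances in series.
Σ(L/K) = 661/65.7 + 539/0.301 = 10.06 + 1791 = 1801 d
K_eq = L_total / Σ(L/K) = 1200 / 1801 = 0.6664 m/d
q = K_eq · i = 0.6664 × 0.0091 = 0.006064 m/d (same in every zone)
Zone A: v = q/n = 0.006064/0.29 = 0.02091 m/d → t_A = 661/0.02091 = 31610 d
Zone B: v = q/n = 0.006064/0.33 = 0.01838 m/d → t_B = 539/0.01838 = 29330 d
Total t = 31610 + 29330 = 60940 d

60900 days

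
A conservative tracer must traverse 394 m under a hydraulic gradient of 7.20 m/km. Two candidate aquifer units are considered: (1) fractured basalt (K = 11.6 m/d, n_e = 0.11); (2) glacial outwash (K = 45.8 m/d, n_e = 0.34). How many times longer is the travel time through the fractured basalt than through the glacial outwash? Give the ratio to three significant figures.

Unit 1 (fractured basalt): v = 11.6×0.0072/0.11 = 0.7593 m/d, t = 394/0.7593 = 518.9 d
Unit 2 (glacial outwash): v = 45.8×0.0072/0.34 = 0.9699 m/d, t = 394/0.9699 = 406.2 d
t(fractured basalt) / t(glacial outwash) = 518.9/406.2 = 1.28

1.28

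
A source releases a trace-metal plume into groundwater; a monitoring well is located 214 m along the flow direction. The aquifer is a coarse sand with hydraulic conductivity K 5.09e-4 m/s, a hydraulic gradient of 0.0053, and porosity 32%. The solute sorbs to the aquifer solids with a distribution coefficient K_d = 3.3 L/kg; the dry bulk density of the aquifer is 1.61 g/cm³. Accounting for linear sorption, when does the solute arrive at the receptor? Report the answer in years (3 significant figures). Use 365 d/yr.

14.2 years

K = 5.09e-4 m/s × 86400 s/d = 43.98 m/d
Darcy flux q = K·i = 43.98 × 0.0053 = 0.2331 m/d
Seepage velocity v = q / n = 0.2331 / 0.32 = 0.7284 m/d
Retardation R = 1 + ρ_b·K_d/n = 1 + 1.61×3.3/0.32 = 17.60
Contaminant velocity v_c = v/R = 0.7284/17.60 = 0.04138 m/d
t = L/v_c = 214/0.04138 = 5172 d
   = 5172/365 = 14.2 yr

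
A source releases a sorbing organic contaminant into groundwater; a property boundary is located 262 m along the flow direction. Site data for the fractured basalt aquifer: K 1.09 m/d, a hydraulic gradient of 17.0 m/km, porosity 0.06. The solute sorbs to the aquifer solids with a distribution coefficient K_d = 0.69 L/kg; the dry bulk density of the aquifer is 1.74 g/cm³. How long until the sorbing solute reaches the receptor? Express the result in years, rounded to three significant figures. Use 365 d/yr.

48.8 years

Specific discharge q = 1.09 × 0.017 = 0.01853 m/d
v = Ki/n = 1.09·0.017/0.06 = 0.3088 m/d
Retardation R = 1 + ρ_b·K_d/n = 1 + 1.74×0.69/0.06 = 21.01
Contaminant velocity v_c = v/R = 0.3088/21.01 = 0.01470 m/d
t = L/v_c = 262/0.01470 = 17820 d
   = 17820/365 = 48.8 yr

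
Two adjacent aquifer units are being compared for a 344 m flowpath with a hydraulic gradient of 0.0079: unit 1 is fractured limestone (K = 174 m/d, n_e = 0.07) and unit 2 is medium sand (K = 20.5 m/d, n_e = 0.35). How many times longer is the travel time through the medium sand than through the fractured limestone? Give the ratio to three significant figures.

Unit 1 (fractured limestone): v = 174×0.0079/0.07 = 19.64 m/d, t = 344/19.64 = 17.52 d
Unit 2 (medium sand): v = 20.5×0.0079/0.35 = 0.4627 m/d, t = 344/0.4627 = 743.4 d
t(medium sand) / t(fractured limestone) = 743.4/17.52 = 42.4

42.4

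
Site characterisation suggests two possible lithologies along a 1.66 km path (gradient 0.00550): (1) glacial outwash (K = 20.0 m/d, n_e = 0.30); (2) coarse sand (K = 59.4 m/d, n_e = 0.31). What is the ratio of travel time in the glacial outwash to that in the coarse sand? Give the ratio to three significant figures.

Unit 1 (glacial outwash): v = 20.0×0.0055/0.30 = 0.3667 m/d, t = 1660/0.3667 = 4527 d
Unit 2 (coarse sand): v = 59.4×0.0055/0.31 = 1.054 m/d, t = 1660/1.054 = 1575 d
t(glacial outwash) / t(coarse sand) = 4527/1575 = 2.87

2.87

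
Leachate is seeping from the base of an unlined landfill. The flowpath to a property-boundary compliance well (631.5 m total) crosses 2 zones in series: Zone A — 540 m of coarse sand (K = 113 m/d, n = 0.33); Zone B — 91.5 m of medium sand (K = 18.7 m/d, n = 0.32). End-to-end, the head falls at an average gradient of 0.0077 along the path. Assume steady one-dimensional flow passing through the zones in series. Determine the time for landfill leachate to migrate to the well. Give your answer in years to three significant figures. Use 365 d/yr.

For zones in series the flux q is common to all zones; the equivalent conductivity is the harmonic (thickness-weighted) mean, K_eq = L_total / Σ(L_j/K_j).
Σ(L/K) = 540/113 + 91.5/18.7 = 4.779 + 4.893 = 9.672 d
K_eq = L_total / Σ(L/K) = 631.5 / 9.672 = 65.29 m/d
q = K_eq · i = 65.29 × 0.0077 = 0.5028 m/d (same in every zone)
Zone A: v = q/n = 0.5028/0.33 = 1.523 m/d → t_A = 540/1.523 = 354.4 d
Zone B: v = q/n = 0.5028/0.32 = 1.571 m/d → t_B = 91.5/1.571 = 58.24 d
Total t = 354.4 + 58.24 = 412.7 d
   = 412.7 / 365 = 1.13 yr

1.13 years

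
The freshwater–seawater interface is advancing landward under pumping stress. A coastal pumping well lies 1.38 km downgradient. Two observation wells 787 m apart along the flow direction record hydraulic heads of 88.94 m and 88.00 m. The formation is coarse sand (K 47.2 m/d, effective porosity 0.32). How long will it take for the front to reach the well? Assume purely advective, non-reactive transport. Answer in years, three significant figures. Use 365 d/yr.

Hydraulic gradient i = (88.94 − 88.00) / 787 = 0.94 / 787 = 0.001194
Specific discharge q = 47.2 × 0.001194 = 0.05638 m/d
v_s = q/n_e = 0.05638/0.32 = 0.1762 m/d
L = 1.38 km = 1380 m
t = L / v = 1380 / 0.1762 = 7833 d
   = 7833 / 365 = 21.5 yr

21.5 years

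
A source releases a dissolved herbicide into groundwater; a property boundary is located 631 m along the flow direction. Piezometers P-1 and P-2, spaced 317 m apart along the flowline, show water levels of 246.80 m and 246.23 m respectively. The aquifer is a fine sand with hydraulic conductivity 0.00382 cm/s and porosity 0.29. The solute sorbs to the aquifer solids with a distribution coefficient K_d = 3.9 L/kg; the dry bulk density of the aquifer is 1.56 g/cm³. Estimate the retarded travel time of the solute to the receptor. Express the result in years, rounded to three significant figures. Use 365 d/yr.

Hydraulic gradient i = (246.80 − 246.23) / 317 = 0.57 / 317 = 0.001798
K = 0.00382 cm/s × 864 = 3.300 m/d
Specific discharge q = 3.300 × 0.001798 = 0.005935 m/d
v = Ki/n = 3.300·0.001798/0.29 = 0.02046 m/d
Retardation R = 1 + ρ_b·K_d/n = 1 + 1.56×3.9/0.29 = 21.98
Contaminant velocity v_c = v/R = 0.02046/21.98 = 9.311e-4 m/d
t = L/v_c = 631/9.311e-4 = 677700 d
   = 677700/365 = 1860 yr

1860 years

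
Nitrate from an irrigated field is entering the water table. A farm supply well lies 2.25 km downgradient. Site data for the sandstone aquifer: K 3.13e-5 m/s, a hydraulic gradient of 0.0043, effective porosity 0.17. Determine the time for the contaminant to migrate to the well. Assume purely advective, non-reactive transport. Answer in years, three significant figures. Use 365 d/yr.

K = 3.13e-5 m/s × 86400 s/d = 2.704 m/d
Darcy flux q = K·i = 2.704 × 0.0043 = 0.01163 m/d
v = Ki/n = 2.704·0.0043/0.17 = 0.06840 m/d
L = 2.25 km = 2250 m
t = L / v = 2250 / 0.06840 = 32890 d
   = 32890 / 365 = 90.1 yr

90.1 years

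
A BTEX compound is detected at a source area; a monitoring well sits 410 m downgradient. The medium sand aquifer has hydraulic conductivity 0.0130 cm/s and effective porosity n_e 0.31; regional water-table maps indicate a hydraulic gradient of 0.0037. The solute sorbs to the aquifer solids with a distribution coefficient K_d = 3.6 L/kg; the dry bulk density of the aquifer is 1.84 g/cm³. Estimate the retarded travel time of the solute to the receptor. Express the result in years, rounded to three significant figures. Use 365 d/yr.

K = 0.0130 cm/s × 864 = 11.23 m/d
q = Ki = 11.23 × 0.0037 = 0.04156 m/d
v = Ki/n = 11.23·0.0037/0.31 = 0.1341 m/d
Retardation R = 1 + ρ_b·K_d/n = 1 + 1.84×3.6/0.31 = 22.37
Contaminant velocity v_c = v/R = 0.1341/22.37 = 0.005993 m/d
t = L/v_c = 410/0.005993 = 68410 d
   = 68410/365 = 187 yr

187 years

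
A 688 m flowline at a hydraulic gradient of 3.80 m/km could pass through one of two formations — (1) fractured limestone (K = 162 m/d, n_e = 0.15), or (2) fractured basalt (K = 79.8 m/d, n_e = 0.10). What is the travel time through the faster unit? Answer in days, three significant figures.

168 days

Unit 1 (fractured limestone): v = 162×0.0038/0.15 = 4.104 m/d, t = 688/4.104 = 167.6 d
Unit 2 (fractured basalt): v = 79.8×0.0038/0.10 = 3.032 m/d, t = 688/3.032 = 226.9 d
Faster unit: t = 168 d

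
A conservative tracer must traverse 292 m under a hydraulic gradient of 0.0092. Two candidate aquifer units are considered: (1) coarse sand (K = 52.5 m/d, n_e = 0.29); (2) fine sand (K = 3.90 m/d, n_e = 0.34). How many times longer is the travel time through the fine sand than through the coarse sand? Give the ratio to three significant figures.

15.8

Unit 1 (coarse sand): v = 52.5×0.0092/0.29 = 1.666 m/d, t = 292/1.666 = 175.3 d
Unit 2 (fine sand): v = 3.90×0.0092/0.34 = 0.1055 m/d, t = 292/0.1055 = 2767 d
t(fine sand) / t(coarse sand) = 2767/175.3 = 15.8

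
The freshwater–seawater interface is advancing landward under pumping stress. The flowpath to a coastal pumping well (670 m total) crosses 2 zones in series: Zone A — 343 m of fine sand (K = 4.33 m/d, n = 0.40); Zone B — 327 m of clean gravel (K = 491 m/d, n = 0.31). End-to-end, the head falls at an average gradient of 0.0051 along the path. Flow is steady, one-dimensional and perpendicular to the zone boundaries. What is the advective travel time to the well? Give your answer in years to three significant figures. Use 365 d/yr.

For zones in series the flux q is common to all zones; the equivalent conductivity is the harmonic (thickness-weighted) mean, K_eq = L_total / Σ(L_j/K_j).
Σ(L/K) = 343/4.33 + 327/491 = 79.21 + 0.6660 = 79.88 d
K_eq = L_total / Σ(L/K) = 670 / 79.88 = 8.388 m/d
q = K_eq · i = 8.388 × 0.0051 = 0.04278 m/d (same in every zone)
Zone A: v = q/n = 0.04278/0.40 = 0.1069 m/d → t_A = 343/0.1069 = 3207 d
Zone B: v = q/n = 0.04278/0.31 = 0.1380 m/d → t_B = 327/0.1380 = 2370 d
Total t = 3207 + 2370 = 5577 d
   = 5577 / 365 = 15.3 yr

15.3 years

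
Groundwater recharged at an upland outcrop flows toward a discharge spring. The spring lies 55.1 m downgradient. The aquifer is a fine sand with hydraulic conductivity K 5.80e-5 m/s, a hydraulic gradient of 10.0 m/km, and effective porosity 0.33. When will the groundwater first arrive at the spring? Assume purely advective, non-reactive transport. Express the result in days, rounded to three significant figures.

K = 5.80e-5 m/s × 86400 s/d = 5.011 m/d
Specific discharge q = 5.011 × 0.010 = 0.05011 m/d
v_s = q/n_e = 0.05011/0.33 = 0.1519 m/d
t = L / v = 55.1 / 0.1519 = 362.8 d

363 days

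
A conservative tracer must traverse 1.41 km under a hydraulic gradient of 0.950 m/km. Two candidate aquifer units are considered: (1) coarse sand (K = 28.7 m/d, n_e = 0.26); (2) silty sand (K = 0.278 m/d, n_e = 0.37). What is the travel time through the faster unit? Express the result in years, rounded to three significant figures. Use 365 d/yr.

36.8 years

Unit 1 (coarse sand): v = 28.7×9.5e-4/0.26 = 0.1049 m/d, t = 1410/0.1049 = 13450 d
Unit 2 (silty sand): v = 0.278×9.5e-4/0.37 = 7.138e-4 m/d, t = 1410/7.138e-4 = 1.975e6 d
Faster: 13450 d / 365 = 36.8 yr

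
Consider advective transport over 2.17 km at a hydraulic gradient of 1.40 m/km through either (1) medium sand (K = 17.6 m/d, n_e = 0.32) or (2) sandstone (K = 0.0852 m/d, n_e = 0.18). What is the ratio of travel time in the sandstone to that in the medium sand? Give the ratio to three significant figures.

116

Unit 1 (medium sand): v = 17.6×0.0014/0.32 = 0.07700 m/d, t = 2170/0.07700 = 28180 d
Unit 2 (sandstone): v = 0.0852×0.0014/0.18 = 6.627e-4 m/d, t = 2170/6.627e-4 = 3.275e6 d
t(sandstone) / t(medium sand) = 3.275e6/28180 = 116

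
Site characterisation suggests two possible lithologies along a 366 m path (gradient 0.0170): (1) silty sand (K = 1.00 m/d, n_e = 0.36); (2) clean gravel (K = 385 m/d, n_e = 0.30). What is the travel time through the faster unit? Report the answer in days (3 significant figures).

Unit 1 (silty sand): v = 1.00×0.017/0.36 = 0.04722 m/d, t = 366/0.04722 = 7751 d
Unit 2 (clean gravel): v = 385×0.017/0.30 = 21.82 m/d, t = 366/21.82 = 16.78 d
Faster unit: t = 16.8 d

16.8 days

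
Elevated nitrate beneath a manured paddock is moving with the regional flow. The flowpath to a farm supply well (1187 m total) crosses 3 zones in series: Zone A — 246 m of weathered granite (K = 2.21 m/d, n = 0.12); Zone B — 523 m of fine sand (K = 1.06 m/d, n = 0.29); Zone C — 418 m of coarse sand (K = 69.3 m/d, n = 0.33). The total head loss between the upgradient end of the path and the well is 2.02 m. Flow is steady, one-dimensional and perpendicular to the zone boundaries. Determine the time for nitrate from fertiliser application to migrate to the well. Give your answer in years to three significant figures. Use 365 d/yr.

Steady 1-D flow in series ⇒ the Darcy flux q is identical in every zone and the zone head losses add (resistances L/K in series).
Σ(L/K) = 246/2.21 + 523/1.06 + 418/69.3 = 111.3 + 493.4 + 6.032 = 610.7 d
q = ΔH / Σ(L/K) = 2.02 / 610.7 = 0.003307 m/d (same in every zone)
Zone A: v = q/n = 0.003307/0.12 = 0.02756 m/d → t_A = 246/0.02756 = 8925 d
Zone B: v = q/n = 0.003307/0.29 = 0.01141 m/d → t_B = 523/0.01141 = 45860 d
Zone C: v = q/n = 0.003307/0.33 = 0.01002 m/d → t_C = 418/0.01002 = 41710 d
Total t = 8925 + 45860 + 41710 = 96490 d
   = 96490 / 365 = 264 yr

264 years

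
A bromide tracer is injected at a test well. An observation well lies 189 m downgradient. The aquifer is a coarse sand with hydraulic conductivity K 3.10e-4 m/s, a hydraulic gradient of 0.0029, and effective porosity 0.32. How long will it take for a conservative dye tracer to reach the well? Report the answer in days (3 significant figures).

K = 3.10e-4 m/s × 86400 s/d = 26.78 m/d
Specific discharge q = 26.78 × 0.0029 = 0.07767 m/d
Seepage velocity v = q / n = 0.07767 / 0.32 = 0.2427 m/d
t = L / v = 189 / 0.2427 = 778.6 d

779 days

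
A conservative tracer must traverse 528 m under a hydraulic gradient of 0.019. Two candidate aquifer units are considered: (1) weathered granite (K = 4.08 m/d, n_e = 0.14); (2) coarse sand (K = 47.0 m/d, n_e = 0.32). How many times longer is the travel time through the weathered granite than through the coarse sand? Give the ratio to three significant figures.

5.04

Unit 1 (weathered granite): v = 4.08×0.019/0.14 = 0.5537 m/d, t = 528/0.5537 = 953.6 d
Unit 2 (coarse sand): v = 47.0×0.019/0.32 = 2.791 m/d, t = 528/2.791 = 189.2 d
t(weathered granite) / t(coarse sand) = 953.6/189.2 = 5.04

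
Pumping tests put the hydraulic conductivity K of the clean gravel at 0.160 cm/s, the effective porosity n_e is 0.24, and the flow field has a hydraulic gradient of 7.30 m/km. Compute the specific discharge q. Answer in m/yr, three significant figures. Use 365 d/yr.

368 m/yr

K = 0.160 cm/s × 864 = 138.2 m/d
Darcy flux q = K·i = 138.2 × 0.0073 = 1.009 m/d
   = 1.009 × 365 = 368 m/yr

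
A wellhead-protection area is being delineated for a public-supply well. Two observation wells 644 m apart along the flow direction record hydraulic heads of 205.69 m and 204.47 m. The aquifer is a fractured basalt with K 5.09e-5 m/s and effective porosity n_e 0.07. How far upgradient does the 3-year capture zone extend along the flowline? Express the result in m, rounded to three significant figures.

Hydraulic gradient i = (205.69 − 204.47) / 644 = 1.22 / 644 = 0.001894
K = 5.09e-5 m/s × 86400 s/d = 4.398 m/d
Specific discharge q = 4.398 × 0.001894 = 0.008331 m/d
v_s = q/n_e = 0.008331/0.07 = 0.1190 m/d
T = 3 yr × 365 = 1095 d
L = v × T = 0.1190 × 1095 = 130.3 m

130 m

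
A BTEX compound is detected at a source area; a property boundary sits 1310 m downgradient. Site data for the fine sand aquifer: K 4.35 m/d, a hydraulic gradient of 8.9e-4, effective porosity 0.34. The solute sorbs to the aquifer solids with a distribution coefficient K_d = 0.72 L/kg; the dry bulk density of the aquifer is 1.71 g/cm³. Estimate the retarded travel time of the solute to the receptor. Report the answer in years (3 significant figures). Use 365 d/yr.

1460 years

q = Ki = 4.35 × 8.9e-4 = 0.003871 m/d
v = Ki/n = 4.35·8.9e-4/0.34 = 0.01139 m/d
Retardation R = 1 + ρ_b·K_d/n = 1 + 1.71×0.72/0.34 = 4.621
Contaminant velocity v_c = v/R = 0.01139/4.621 = 0.002464 m/d
t = L/v_c = 1310/0.002464 = 531600 d
   = 531600/365 = 1460 yr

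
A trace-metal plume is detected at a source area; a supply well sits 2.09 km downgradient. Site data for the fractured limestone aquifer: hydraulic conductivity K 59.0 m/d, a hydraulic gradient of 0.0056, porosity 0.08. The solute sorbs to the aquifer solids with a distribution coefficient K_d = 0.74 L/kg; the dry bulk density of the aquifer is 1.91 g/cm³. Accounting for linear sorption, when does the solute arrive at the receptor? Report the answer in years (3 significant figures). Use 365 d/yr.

Darcy flux q = K·i = 59.0 × 0.0056 = 0.3304 m/d
v = Ki/n = 59.0·0.0056/0.08 = 4.130 m/d
Retardation R = 1 + ρ_b·K_d/n = 1 + 1.91×0.74/0.08 = 18.67
Contaminant velocity v_c = v/R = 4.130/18.67 = 0.2212 m/d
L = 2.09 km = 2090 m
t = L/v_c = 2090/0.2212 = 9447 d
   = 9447/365 = 25.9 yr

25.9 years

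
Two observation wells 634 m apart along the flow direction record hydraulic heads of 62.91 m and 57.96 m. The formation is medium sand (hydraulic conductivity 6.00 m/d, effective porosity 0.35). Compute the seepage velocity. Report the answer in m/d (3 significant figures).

0.134 m/d

Hydraulic gradient i = (62.91 − 57.96) / 634 = 4.95 / 634 = 0.007808
Darcy flux q = K·i = 6.00 × 0.007808 = 0.04685 m/d
v_s = q/n_e = 0.04685/0.35 = 0.1338 m/d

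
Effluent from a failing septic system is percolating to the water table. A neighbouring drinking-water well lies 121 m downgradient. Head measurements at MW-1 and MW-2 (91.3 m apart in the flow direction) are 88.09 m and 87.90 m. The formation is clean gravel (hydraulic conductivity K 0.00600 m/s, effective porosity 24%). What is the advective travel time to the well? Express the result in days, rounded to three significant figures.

Hydraulic gradient i = (88.09 − 87.90) / 91.3 = 0.19 / 91.3 = 0.002081
K = 0.00600 m/s × 86400 s/d = 518.4 m/d
q = Ki = 518.4 × 0.002081 = 1.079 m/d
Average linear velocity = 1.079 / 0.24 = 4.495 m/d
t = L / v = 121 / 4.495 = 26.92 d

26.9 days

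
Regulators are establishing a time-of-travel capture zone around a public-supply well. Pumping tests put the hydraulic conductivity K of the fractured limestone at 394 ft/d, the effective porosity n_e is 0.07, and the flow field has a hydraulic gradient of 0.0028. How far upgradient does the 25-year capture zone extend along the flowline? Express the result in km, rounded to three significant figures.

43.8 km

K = 394 ft/d × 0.3048 = 120.1 m/d
q = Ki = 120.1 × 0.0028 = 0.3363 m/d
Average linear velocity = 0.3363 / 0.07 = 4.804 m/d
T = 25 yr × 365 = 9125 d
L = v × T = 4.804 × 9125 = 43830 m
   = 43.8 km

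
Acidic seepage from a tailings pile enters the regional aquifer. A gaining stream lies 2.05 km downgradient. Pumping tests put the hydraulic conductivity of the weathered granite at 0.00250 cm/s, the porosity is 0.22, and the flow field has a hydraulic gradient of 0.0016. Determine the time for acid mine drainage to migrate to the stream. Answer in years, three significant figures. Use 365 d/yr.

K = 0.00250 cm/s × 864 = 2.160 m/d
Darcy flux q = K·i = 2.160 × 0.0016 = 0.003456 m/d
Average linear velocity = 0.003456 / 0.22 = 0.01571 m/d
L = 2.05 km = 2050 m
t = L / v = 2050 / 0.01571 = 130500 d
   = 130500 / 365 = 358 yr

358 years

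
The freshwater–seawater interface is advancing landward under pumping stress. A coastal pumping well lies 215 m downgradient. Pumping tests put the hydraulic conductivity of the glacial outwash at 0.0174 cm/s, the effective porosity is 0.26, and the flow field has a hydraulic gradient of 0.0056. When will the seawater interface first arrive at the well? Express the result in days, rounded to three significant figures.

664 days

K = 0.0174 cm/s × 864 = 15.03 m/d
Specific discharge q = 15.03 × 0.0056 = 0.08419 m/d
Seepage velocity v = q / n = 0.08419 / 0.26 = 0.3238 m/d
t = L / v = 215 / 0.3238 = 664.0 d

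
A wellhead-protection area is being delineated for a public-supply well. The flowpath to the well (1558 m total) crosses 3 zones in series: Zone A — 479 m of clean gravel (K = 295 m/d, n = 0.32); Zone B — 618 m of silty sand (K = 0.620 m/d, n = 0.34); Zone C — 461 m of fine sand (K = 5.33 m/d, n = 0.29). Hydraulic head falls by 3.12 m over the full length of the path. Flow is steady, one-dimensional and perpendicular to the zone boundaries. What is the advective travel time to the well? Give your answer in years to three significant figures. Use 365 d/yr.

Steady 1-D flow in series ⇒ the Darcy flux q is identical in every zone and the zone head losses add (resistances L/K in series).
Σ(L/K) = 479/295 + 618/0.620 + 461/5.33 = 1.624 + 996.8 + 86.49 = 1085 d
q = ΔH / Σ(L/K) = 3.12 / 1085 = 0.002876 m/d (same in every zone)
Zone A: v = q/n = 0.002876/0.32 = 0.008987 m/d → t_A = 479/0.008987 = 53300 d
Zone B: v = q/n = 0.002876/0.34 = 0.008458 m/d → t_B = 618/0.008458 = 73060 d
Zone C: v = q/n = 0.002876/0.29 = 0.009917 m/d → t_C = 461/0.009917 = 46490 d
Total t = 53300 + 73060 + 46490 = 172800 d
   = 172800 / 365 = 474 yr

474 years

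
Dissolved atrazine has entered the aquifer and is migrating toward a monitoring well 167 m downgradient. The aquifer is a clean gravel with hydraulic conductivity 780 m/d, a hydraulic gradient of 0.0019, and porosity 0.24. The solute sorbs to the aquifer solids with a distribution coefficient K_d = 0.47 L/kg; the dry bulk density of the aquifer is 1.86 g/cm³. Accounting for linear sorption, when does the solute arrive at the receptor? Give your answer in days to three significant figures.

Darcy flux q = K·i = 780 × 0.0019 = 1.482 m/d
Average linear velocity = 1.482 / 0.24 = 6.175 m/d
Retardation R = 1 + ρ_b·K_d/n = 1 + 1.86×0.47/0.24 = 4.643
Contaminant velocity v_c = v/R = 6.175/4.643 = 1.330 m/d
t = L/v_c = 167/1.330 = 125.6 d

126 days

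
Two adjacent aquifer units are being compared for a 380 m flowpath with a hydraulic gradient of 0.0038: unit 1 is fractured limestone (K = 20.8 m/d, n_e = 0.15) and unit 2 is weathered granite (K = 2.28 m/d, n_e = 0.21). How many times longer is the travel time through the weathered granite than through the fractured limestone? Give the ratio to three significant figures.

12.8

Unit 1 (fractured limestone): v = 20.8×0.0038/0.15 = 0.5269 m/d, t = 380/0.5269 = 721.2 d
Unit 2 (weathered granite): v = 2.28×0.0038/0.21 = 0.04126 m/d, t = 380/0.04126 = 9211 d
t(weathered granite) / t(fractured limestone) = 9211/721.2 = 12.8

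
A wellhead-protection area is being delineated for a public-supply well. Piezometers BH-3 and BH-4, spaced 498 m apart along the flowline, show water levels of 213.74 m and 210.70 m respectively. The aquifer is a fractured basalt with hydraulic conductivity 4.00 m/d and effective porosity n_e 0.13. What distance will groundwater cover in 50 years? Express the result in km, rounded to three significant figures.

3.43 km

Hydraulic gradient i = (213.74 − 210.70) / 498 = 3.04 / 498 = 0.006104
Specific discharge q = 4.00 × 0.006104 = 0.02442 m/d
v_s = q/n_e = 0.02442/0.13 = 0.1878 m/d
T = 50 yr × 365 = 18250 d
L = v × T = 0.1878 × 18250 = 3428 m
   = 3.43 km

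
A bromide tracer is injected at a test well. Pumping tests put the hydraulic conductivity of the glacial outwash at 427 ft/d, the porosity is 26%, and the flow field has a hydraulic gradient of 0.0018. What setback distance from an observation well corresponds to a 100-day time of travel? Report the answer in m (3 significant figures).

K = 427 ft/d × 0.3048 = 130.1 m/d
q = Ki = 130.1 × 0.0018 = 0.2343 m/d
v_s = q/n_e = 0.2343/0.26 = 0.9010 m/d
L = v × T = 0.9010 × 100 = 90.10 m

90.1 m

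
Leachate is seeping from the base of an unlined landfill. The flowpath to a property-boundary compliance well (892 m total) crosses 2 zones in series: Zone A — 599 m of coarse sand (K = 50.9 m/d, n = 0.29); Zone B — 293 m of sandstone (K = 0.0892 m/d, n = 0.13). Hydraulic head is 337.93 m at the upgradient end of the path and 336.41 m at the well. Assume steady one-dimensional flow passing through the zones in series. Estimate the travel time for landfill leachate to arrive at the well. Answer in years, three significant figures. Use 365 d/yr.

Total head drop ΔH = 337.93 − 336.41 = 1.52 m
Continuity: the same q passes through each zone, so ΔH = q·Σ(L_j/K_j) — the zones act as resistances in series.
Σ(L/K) = 599/50.9 + 293/0.0892 = 11.77 + 3285 = 3297 d
q = ΔH / Σ(L/K) = 1.52 / 3297 = 4.611e-4 m/d (same in every zone)
Zone A: v = q/n = 4.611e-4/0.29 = 0.001590 m/d → t_A = 599/0.001590 = 376700 d
Zone B: v = q/n = 4.611e-4/0.13 = 0.003547 m/d → t_B = 293/0.003547 = 82610 d
Total t = 376700 + 82610 = 459300 d
   = 459300 / 365 = 1260 yr

1260 years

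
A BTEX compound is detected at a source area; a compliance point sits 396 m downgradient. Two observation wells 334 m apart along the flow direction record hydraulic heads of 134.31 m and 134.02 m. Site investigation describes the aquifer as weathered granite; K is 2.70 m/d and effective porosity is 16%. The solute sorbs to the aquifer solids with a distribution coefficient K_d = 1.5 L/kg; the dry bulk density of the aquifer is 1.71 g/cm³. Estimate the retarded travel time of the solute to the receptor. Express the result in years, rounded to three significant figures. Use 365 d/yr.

Hydraulic gradient i = (134.31 − 134.02) / 334 = 0.29 / 334 = 8.683e-4
q = Ki = 2.70 × 8.683e-4 = 0.002344 m/d
v = Ki/n = 2.70·8.683e-4/0.16 = 0.01465 m/d
Retardation R = 1 + ρ_b·K_d/n = 1 + 1.71×1.5/0.16 = 17.03
Contaminant velocity v_c = v/R = 0.01465/17.03 = 8.603e-4 m/d
t = L/v_c = 396/8.603e-4 = 460300 d
   = 460300/365 = 1260 yr

1260 years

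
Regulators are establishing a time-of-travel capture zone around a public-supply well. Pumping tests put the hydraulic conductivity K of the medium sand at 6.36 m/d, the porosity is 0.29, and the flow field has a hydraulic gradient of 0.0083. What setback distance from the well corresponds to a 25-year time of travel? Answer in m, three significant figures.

1660 m

Darcy flux q = K·i = 6.36 × 0.0083 = 0.05279 m/d
v_s = q/n_e = 0.05279/0.29 = 0.1820 m/d
T = 25 yr × 365 = 9125 d
L = v × T = 0.1820 × 9125 = 1661 m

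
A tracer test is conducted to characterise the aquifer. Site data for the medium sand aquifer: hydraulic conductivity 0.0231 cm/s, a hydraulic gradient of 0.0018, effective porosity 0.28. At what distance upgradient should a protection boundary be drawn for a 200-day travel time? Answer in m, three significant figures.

25.7 m

K = 0.0231 cm/s × 864 = 19.96 m/d
Specific discharge q = 19.96 × 0.0018 = 0.03593 m/d
Seepage velocity v = q / n = 0.03593 / 0.28 = 0.1283 m/d
L = v × T = 0.1283 × 200 = 25.66 m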